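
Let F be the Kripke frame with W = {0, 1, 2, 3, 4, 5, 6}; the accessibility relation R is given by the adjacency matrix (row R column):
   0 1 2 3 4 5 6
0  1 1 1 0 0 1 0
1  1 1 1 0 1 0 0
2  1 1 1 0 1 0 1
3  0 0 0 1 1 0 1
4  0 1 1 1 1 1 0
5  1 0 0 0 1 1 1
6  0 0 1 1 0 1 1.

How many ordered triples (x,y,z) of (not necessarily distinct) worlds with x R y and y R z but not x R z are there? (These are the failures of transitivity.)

38

Enumerating: (0,1,4), (0,2,4), (0,2,6), (0,5,4), (0,5,6), (1,0,5), (1,2,6), (1,4,3), (1,4,5), (2,0,5), (2,4,3), (2,4,5), … and 26 more.
Total: 38.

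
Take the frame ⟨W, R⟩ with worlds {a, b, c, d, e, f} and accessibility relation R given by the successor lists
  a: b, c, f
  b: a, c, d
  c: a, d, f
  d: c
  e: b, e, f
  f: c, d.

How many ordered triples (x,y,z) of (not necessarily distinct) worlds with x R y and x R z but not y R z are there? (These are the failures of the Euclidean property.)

27

Enumerating: (a,b,b), (a,b,f), (a,c,b), (a,c,c), (a,f,b), (a,f,f), (b,a,a), (b,a,d), (b,c,c), (b,d,a), (b,d,d), (c,a,a), … and 15 more.
Total: 27.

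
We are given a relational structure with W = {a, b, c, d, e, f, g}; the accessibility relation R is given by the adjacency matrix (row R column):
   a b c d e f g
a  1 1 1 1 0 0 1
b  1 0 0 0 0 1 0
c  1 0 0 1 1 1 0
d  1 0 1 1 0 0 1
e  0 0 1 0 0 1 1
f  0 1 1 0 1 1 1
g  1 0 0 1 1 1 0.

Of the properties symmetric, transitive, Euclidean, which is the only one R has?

Symmetric: yes — every pair in R has its reverse in R.
Transitive: no — a R b and b R f, but not a R f.
Euclidean: no — a R b and a R c, but not b R c.
Only symmetric holds.

symmetric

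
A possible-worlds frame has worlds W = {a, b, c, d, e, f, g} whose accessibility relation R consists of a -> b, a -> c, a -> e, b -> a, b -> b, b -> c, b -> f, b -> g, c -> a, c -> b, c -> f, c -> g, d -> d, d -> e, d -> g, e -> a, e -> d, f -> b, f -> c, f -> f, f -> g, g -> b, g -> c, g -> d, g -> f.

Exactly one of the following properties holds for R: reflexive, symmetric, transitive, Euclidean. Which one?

Reflexive: no — a is not related to itself.
Symmetric: yes — every pair in R has its reverse in R.
Transitive: no — a R b and b R f, but not a R f.
Euclidean: no — a R b and a R e, but not b R e.
Only symmetric holds.

symmetric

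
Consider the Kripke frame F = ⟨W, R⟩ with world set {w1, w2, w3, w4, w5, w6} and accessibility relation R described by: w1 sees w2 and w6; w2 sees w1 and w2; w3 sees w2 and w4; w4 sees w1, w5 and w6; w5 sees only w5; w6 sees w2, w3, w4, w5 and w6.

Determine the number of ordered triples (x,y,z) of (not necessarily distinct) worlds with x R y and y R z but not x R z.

15

Enumerating: (w1,w2,w1), (w1,w6,w3), (w1,w6,w4), (w1,w6,w5), (w2,w1,w6), (w3,w2,w1), (w3,w4,w1), (w3,w4,w5), (w3,w4,w6), (w4,w1,w2), (w4,w6,w2), (w4,w6,w3), (w4,w6,w4), (w6,w2,w1), (w6,w4,w1).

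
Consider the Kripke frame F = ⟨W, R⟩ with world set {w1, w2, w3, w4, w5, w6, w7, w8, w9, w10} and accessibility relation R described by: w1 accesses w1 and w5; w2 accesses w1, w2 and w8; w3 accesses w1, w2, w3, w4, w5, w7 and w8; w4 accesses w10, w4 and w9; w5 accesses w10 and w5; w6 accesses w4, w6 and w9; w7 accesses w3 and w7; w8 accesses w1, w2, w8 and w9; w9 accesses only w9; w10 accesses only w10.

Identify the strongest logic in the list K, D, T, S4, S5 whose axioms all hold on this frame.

T

Serial (axiom D): yes — every world has a successor (e.g. w1 R w1).
Reflexive (axiom T): yes — every world is R-related to itself.
Transitive (axiom 4): no — w1 R w5 and w5 R w10, but not w1 R w10.
Euclidean (axiom 5): no — w2 R w1 and w2 R w8, but not w1 R w8.
So F validates K, D, T; S4 would additionally require R to be transitive. The strongest is T.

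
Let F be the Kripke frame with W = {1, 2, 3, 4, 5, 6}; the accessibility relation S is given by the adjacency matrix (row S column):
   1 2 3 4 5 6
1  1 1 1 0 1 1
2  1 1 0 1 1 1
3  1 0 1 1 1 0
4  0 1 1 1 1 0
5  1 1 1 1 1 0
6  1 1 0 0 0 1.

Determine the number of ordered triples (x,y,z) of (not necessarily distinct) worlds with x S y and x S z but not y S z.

20

Enumerating: (1,2,3), (1,3,2), (1,3,6), (1,5,6), (1,6,3), (1,6,5), (2,1,4), (2,4,1), (2,4,6), (2,5,6), (2,6,4), (2,6,5), … and 8 more.
Total: 20.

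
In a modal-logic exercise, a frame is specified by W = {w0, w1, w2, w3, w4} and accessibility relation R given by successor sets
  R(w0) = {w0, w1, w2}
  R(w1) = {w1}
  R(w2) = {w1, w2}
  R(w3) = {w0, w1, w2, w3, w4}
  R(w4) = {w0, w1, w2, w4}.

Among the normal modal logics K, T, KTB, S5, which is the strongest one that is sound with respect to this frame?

T

Reflexive (axiom T): yes — every world is R-related to itself.
Symmetric (axiom B): no — w0 R w1 but not w1 R w0.
Euclidean (axiom 5): no — w0 R w1 and w0 R w2, but not w1 R w2.
So F validates K, T; KTB would additionally require R to be symmetric. The strongest is T.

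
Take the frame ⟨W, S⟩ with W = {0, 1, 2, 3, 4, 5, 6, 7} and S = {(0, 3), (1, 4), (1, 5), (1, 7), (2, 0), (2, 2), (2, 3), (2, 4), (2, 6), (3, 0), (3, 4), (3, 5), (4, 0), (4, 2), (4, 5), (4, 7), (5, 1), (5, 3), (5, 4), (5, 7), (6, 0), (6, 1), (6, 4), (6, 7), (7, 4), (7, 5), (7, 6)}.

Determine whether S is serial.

Serial: yes — every world has a successor (e.g. 0 S 3).

Yes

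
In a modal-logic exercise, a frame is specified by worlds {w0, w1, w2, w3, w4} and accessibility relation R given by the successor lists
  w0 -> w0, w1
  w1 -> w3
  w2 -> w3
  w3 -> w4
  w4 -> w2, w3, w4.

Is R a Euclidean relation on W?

Euclidean: no — w4 R w3 and w4 R w2, but not w3 R w2.

No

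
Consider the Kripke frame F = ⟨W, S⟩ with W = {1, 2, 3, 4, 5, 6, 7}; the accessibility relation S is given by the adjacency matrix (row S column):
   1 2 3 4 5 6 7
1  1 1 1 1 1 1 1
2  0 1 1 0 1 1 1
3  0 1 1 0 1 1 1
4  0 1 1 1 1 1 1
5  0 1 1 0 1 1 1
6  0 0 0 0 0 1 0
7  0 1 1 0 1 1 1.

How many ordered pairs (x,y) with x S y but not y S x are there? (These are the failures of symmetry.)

15

Enumerating: (1,2), (1,3), (1,4), (1,5), (1,6), (1,7), (2,6), (3,6), (4,2), (4,3), (4,5), (4,6), (4,7), (5,6), (7,6).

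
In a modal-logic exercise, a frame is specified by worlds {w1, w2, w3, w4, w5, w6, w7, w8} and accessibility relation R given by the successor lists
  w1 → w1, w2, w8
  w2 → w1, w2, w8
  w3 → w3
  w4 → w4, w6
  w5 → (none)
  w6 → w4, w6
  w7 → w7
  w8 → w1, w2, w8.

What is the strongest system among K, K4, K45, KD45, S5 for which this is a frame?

K45

Transitive (axiom 4): yes — every two-step R-path is closed by a direct edge.
Euclidean (axiom 5): yes — any two successors of a common world are R-related.
Serial (axiom D): no — w5 has no R-successor.
Reflexive (axiom T): no — w5 is not related to itself.
So F validates K, K4, K45; KD45 would additionally require R to be serial. The strongest is K45.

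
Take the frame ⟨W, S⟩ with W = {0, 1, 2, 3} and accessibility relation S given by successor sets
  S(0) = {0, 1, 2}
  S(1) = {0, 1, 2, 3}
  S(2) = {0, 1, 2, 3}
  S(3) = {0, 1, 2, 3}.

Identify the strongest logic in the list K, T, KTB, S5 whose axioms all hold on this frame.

Reflexive (axiom T): yes — every world is S-related to itself.
Symmetric (axiom B): no — 3 S 0 but not 0 S 3.
Euclidean (axiom 5): no — 1 S 0 and 1 S 3, but not 0 S 3.
So F validates K, T; KTB would additionally require S to be symmetric. The strongest is T.

T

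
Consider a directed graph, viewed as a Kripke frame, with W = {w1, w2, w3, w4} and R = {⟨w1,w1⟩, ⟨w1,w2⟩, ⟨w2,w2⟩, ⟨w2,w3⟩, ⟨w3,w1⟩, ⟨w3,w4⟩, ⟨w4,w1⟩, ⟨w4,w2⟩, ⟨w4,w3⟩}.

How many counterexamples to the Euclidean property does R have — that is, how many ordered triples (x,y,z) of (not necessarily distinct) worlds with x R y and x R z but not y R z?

Enumerating: (w1,w2,w1), (w2,w3,w2), (w2,w3,w3), (w3,w1,w4), (w3,w4,w4), (w4,w1,w3), (w4,w2,w1), (w4,w3,w2), (w4,w3,w3).

9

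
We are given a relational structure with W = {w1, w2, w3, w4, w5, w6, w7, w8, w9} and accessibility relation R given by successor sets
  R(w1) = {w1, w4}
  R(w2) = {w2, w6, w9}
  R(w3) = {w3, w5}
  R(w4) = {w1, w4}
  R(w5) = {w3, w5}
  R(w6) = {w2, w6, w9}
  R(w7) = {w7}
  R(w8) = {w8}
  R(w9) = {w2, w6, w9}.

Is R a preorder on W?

Yes

Reflexive: yes — every world is R-related to itself.
Transitive: yes — every two-step R-path is closed by a direct edge.
So R is a preorder.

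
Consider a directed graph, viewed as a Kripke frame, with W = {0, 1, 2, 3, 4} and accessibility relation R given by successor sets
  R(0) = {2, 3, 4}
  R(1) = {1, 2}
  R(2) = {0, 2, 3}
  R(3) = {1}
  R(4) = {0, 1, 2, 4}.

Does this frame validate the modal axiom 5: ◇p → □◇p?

No

Axiom 5 corresponds to the accessibility relation being Euclidean.
Euclidean: no — 0 R 2 and 0 R 4, but not 2 R 4.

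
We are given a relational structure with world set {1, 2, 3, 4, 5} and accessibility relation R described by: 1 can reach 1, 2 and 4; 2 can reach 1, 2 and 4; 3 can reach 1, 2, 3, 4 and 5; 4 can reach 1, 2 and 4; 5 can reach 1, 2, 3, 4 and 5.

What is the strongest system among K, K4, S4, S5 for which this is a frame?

Transitive (axiom 4): yes — every two-step R-path is closed by a direct edge.
Reflexive (axiom T): yes — every world is R-related to itself.
Euclidean (axiom 5): no — 3 R 1 and 3 R 5, but not 1 R 5.
So F validates K, K4, S4; S5 would additionally require R to be Euclidean. The strongest is S4.

S4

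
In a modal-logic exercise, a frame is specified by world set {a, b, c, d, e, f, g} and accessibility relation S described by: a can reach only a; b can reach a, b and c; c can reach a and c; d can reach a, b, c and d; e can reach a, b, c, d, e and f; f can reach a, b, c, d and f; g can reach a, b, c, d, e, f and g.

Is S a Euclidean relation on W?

Euclidean: no — b S a and b S c, but not a S c.

No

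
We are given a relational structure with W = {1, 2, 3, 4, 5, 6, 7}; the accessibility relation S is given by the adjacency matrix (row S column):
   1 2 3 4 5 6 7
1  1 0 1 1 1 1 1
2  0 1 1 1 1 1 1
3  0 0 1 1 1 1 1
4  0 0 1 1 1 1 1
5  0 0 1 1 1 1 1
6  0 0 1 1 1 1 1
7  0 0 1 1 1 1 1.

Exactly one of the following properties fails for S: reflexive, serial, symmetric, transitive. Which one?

symmetric

Reflexive: yes — every world is S-related to itself.
Serial: yes — every world has a successor (e.g. 1 S 1).
Symmetric: no — 1 S 3 but not 3 S 1.
Transitive: yes — every two-step S-path is closed by a direct edge.
Only symmetric fails.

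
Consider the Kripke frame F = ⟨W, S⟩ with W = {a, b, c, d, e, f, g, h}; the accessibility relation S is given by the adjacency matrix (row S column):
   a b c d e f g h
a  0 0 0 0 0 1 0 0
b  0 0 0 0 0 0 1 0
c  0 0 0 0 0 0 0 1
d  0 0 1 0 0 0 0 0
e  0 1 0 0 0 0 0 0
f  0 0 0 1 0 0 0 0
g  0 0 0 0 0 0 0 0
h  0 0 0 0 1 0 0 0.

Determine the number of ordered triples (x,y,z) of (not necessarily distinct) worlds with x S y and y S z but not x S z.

Enumerating: (a,f,d), (c,h,e), (d,c,h), (e,b,g), (f,d,c), (h,e,b).

6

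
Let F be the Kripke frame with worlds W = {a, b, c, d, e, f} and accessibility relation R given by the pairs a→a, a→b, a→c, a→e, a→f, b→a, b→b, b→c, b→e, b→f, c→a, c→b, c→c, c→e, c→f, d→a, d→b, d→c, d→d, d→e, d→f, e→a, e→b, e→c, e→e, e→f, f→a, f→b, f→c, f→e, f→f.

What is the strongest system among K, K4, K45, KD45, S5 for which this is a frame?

K4

Transitive (axiom 4): yes — every two-step R-path is closed by a direct edge.
Euclidean (axiom 5): no — d R a and d R d, but not a R d.
Serial (axiom D): yes — every world has a successor (e.g. a R a).
Reflexive (axiom T): yes — every world is R-related to itself.
So F validates K, K4; K45 would additionally require R to be Euclidean. The strongest is K4.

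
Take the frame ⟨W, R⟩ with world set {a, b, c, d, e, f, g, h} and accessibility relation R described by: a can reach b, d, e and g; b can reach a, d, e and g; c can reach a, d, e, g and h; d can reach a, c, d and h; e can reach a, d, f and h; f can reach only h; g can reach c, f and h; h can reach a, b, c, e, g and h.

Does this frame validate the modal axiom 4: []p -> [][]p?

The schema 4 characterises exactly the transitive frames.
Transitive: no — a R d and d R c, but not a R c.

No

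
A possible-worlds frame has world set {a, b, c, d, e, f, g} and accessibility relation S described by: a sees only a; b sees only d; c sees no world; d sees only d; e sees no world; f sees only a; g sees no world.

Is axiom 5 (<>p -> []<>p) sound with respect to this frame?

Yes

The schema 5 characterises exactly the Euclidean frames.
Euclidean: yes — any two successors of a common world are S-related.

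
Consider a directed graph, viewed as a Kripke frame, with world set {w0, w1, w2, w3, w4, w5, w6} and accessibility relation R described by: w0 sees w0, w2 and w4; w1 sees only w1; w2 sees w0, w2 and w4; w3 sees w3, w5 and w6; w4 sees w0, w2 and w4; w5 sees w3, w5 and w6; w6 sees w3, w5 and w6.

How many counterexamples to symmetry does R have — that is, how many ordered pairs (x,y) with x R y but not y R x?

0

R is symmetric; there are no such tuples.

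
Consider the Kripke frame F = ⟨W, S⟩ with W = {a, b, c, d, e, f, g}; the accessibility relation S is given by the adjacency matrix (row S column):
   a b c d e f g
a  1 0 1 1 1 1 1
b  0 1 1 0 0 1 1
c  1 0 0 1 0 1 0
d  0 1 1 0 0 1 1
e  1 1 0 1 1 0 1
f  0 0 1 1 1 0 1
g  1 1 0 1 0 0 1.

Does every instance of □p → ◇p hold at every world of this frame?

Yes

By correspondence theory, D is valid on a frame iff S is serial.
Serial: yes — every world has a successor (e.g. a S a).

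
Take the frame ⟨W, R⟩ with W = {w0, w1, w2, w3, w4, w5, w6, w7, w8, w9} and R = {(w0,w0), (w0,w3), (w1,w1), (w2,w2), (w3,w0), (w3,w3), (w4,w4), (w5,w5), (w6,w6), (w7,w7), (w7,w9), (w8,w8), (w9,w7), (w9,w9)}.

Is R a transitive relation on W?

Transitive: yes — every two-step R-path is closed by a direct edge.

Yes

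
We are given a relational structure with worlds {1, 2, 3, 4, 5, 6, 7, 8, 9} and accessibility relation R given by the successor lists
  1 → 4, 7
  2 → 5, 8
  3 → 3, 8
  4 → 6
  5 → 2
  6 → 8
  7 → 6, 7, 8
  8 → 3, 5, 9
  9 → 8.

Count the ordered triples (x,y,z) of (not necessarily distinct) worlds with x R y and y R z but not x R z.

Enumerating: (1,4,6), (1,7,6), (1,7,8), (2,5,2), (2,8,3), (2,8,9), (3,8,5), (3,8,9), (4,6,8), (5,2,5), (5,2,8), (6,8,3), … and 11 more.
Total: 23.

23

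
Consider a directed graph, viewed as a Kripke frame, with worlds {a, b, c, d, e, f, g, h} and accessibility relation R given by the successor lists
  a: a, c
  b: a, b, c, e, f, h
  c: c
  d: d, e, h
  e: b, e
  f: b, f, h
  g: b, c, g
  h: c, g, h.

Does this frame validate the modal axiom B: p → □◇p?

No

By correspondence theory, B is valid on a frame iff R is symmetric.
Symmetric: no — a R c but not c R a.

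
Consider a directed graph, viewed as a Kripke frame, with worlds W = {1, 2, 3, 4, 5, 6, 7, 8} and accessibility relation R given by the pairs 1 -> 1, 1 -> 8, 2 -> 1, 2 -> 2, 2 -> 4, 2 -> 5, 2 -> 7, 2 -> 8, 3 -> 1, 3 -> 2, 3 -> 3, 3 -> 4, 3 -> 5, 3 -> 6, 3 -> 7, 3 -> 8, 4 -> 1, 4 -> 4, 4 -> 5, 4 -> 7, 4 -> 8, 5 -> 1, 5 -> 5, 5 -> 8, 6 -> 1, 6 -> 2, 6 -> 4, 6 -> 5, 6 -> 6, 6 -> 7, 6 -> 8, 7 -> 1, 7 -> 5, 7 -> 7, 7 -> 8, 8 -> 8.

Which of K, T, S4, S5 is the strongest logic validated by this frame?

S4

Reflexive (axiom T): yes — every world is R-related to itself.
Transitive (axiom 4): yes — every two-step R-path is closed by a direct edge.
Euclidean (axiom 5): no — 2 R 1 and 2 R 4, but not 1 R 4.
So F validates K, T, S4; S5 would additionally require R to be Euclidean. The strongest is S4.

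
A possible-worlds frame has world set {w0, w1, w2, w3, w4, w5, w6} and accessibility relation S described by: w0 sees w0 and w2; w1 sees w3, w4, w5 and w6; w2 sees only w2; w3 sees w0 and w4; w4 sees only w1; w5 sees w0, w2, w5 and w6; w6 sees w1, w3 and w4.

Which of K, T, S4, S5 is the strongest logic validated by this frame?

K

Reflexive (axiom T): no — w1 is not related to itself.
Transitive (axiom 4): no — w1 S w3 and w3 S w0, but not w1 S w0.
Euclidean (axiom 5): no — w1 S w3 and w1 S w5, but not w3 S w5.
So F validates K; T would additionally require S to be reflexive. The strongest is K.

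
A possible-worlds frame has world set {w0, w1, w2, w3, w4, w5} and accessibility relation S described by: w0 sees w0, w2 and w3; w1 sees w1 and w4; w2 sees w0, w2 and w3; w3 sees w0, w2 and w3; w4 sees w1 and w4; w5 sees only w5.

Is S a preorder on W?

Yes

Reflexive: yes — every world is S-related to itself.
Transitive: yes — every two-step S-path is closed by a direct edge.
So S is a preorder.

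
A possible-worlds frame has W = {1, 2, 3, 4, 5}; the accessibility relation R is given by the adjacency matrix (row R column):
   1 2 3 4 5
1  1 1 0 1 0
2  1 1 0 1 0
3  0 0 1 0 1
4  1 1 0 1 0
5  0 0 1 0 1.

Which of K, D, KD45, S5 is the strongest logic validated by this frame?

S5

Serial (axiom D): yes — every world has a successor (e.g. 1 R 1).
Euclidean (axiom 5): yes — any two successors of a common world are R-related.
Transitive (axiom 4): yes — every two-step R-path is closed by a direct edge.
Reflexive (axiom T): yes — every world is R-related to itself.
So F validates K, D, KD45, S5. The strongest is S5.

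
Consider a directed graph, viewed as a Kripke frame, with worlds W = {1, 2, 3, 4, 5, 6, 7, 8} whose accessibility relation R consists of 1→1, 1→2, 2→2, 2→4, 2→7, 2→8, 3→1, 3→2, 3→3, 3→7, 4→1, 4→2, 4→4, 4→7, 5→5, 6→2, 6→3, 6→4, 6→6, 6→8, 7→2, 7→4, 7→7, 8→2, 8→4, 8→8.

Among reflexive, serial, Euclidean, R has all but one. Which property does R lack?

Euclidean

Reflexive: yes — every world is R-related to itself.
Serial: yes — every world has a successor (e.g. 1 R 1).
Euclidean: no — 2 R 4 and 2 R 8, but not 4 R 8.
Only Euclidean fails.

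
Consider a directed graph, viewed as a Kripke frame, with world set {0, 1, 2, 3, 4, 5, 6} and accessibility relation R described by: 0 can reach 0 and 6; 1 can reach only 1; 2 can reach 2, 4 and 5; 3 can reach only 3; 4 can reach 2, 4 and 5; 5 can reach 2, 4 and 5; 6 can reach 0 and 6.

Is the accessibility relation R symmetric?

Yes

Symmetric: yes — every pair in R has its reverse in R.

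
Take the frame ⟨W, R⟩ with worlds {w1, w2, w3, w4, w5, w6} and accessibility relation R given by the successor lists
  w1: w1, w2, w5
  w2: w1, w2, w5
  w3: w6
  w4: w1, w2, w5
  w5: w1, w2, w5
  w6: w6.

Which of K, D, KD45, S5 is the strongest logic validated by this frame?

Serial (axiom D): yes — every world has a successor (e.g. w1 R w1).
Euclidean (axiom 5): yes — any two successors of a common world are R-related.
Transitive (axiom 4): yes — every two-step R-path is closed by a direct edge.
Reflexive (axiom T): no — w3 is not related to itself.
So F validates K, D, KD45; S5 would additionally require R to be reflexive. The strongest is KD45.

KD45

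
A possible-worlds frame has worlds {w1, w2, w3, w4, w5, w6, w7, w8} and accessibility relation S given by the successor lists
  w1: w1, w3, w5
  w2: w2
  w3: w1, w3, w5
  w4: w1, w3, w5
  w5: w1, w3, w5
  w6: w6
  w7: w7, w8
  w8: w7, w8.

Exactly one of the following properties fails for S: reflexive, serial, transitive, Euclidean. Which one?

Reflexive: no — w4 is not related to itself.
Serial: yes — every world has a successor (e.g. w1 S w1).
Transitive: yes — every two-step S-path is closed by a direct edge.
Euclidean: yes — any two successors of a common world are S-related.
Only reflexive fails.

reflexive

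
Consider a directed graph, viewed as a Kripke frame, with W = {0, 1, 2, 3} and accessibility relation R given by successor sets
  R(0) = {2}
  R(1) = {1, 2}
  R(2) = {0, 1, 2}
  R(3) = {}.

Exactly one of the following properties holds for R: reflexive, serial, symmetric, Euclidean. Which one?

Reflexive: no — 0 is not related to itself.
Serial: no — 3 has no R-successor.
Symmetric: yes — every pair in R has its reverse in R.
Euclidean: no — 2 R 0 and 2 R 1, but not 0 R 1.
Only symmetric holds.

symmetric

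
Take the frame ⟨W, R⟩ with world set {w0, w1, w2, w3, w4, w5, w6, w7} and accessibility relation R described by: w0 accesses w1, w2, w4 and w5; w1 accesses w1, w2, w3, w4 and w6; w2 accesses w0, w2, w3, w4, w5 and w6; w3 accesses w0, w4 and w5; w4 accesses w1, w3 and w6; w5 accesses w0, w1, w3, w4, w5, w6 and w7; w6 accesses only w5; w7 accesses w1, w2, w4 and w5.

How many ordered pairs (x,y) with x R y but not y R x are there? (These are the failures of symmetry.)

16

Enumerating: (w0,w1), (w0,w4), (w1,w2), (w1,w3), (w1,w6), (w2,w3), (w2,w4), (w2,w5), (w2,w6), (w3,w0), (w4,w6), (w5,w1), (w5,w4), (w7,w1), (w7,w2), (w7,w4).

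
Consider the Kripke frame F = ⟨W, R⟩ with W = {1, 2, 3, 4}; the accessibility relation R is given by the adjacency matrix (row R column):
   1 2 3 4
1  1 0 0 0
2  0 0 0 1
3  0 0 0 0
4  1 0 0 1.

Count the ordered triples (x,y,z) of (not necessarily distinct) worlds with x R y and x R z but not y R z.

1

Enumerating: (4,1,4).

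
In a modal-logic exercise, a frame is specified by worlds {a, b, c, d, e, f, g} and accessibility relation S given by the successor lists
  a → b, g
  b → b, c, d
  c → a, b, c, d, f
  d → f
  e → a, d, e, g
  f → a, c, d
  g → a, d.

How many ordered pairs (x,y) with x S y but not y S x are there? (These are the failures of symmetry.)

9

Enumerating: (a,b), (b,d), (c,a), (c,d), (e,a), (e,d), (e,g), (f,a), (g,d).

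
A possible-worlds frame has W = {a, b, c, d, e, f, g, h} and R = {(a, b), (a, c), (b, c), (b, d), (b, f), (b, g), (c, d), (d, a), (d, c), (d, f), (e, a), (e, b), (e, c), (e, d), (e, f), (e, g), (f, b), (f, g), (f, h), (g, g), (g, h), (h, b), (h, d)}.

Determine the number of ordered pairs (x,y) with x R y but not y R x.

Enumerating: (a,b), (a,c), (b,c), (b,d), (b,g), (d,a), (d,f), (e,a), (e,b), (e,c), (e,d), (e,f), (e,g), (f,g), (f,h), (g,h), (h,b), (h,d).

18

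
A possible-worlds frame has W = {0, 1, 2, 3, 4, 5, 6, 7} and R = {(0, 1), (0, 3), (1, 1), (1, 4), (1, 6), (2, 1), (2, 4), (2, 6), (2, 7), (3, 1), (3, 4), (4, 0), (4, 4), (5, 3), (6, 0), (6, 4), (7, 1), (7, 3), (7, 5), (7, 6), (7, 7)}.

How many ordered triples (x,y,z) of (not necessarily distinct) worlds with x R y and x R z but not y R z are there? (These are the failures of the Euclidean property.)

36

Enumerating: (0,1,3), (0,3,3), (1,4,1), (1,4,6), (1,6,1), (1,6,6), (2,1,7), (2,4,1), (2,4,6), (2,4,7), (2,6,1), (2,6,6), … and 24 more.
Total: 36.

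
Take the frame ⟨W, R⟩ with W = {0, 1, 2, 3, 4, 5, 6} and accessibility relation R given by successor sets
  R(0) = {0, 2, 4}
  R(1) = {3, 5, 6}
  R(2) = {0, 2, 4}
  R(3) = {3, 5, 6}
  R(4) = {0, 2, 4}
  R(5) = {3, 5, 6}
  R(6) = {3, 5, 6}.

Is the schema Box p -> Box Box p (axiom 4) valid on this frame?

Yes

The schema 4 characterises exactly the transitive frames.
Transitive: yes — every two-step R-path is closed by a direct edge.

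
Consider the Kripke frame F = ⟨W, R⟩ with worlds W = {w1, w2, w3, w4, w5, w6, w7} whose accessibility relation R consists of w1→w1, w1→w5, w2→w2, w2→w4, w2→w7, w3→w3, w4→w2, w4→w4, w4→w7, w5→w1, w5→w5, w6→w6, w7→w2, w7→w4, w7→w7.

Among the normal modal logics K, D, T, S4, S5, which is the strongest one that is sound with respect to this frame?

S5

Serial (axiom D): yes — every world has a successor (e.g. w1 R w1).
Reflexive (axiom T): yes — every world is R-related to itself.
Transitive (axiom 4): yes — every two-step R-path is closed by a direct edge.
Euclidean (axiom 5): yes — any two successors of a common world are R-related.
So F validates K, D, T, S4, S5. The strongest is S5.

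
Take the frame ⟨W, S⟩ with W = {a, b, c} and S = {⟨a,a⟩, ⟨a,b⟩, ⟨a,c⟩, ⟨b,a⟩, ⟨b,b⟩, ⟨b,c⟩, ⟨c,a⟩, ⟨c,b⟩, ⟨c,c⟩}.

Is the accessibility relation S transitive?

Yes

Transitive: yes — every two-step S-path is closed by a direct edge.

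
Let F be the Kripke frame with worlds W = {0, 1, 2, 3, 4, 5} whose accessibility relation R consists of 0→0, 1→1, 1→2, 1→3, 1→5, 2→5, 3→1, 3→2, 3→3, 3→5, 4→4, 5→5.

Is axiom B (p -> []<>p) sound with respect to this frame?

No

By correspondence theory, B is valid on a frame iff R is symmetric.
Symmetric: no — 1 R 2 but not 2 R 1.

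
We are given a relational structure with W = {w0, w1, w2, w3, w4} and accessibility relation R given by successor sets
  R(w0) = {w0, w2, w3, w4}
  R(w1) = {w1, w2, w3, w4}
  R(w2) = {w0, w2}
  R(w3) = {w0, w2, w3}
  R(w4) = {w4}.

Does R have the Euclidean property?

Euclidean: no — w0 R w2 and w0 R w3, but not w2 R w3.

No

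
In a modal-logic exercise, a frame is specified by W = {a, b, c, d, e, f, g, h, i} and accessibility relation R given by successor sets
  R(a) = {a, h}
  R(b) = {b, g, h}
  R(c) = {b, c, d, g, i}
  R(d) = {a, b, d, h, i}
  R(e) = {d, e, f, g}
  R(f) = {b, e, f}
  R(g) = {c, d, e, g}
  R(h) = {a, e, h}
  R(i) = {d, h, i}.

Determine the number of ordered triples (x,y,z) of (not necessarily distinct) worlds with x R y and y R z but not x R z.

Enumerating: (a,h,e), (b,g,c), (b,g,d), (b,g,e), (b,h,a), (b,h,e), (c,b,h), (c,d,a), (c,d,h), (c,g,e), (c,i,h), (d,b,g), … and 25 more.
Total: 37.

37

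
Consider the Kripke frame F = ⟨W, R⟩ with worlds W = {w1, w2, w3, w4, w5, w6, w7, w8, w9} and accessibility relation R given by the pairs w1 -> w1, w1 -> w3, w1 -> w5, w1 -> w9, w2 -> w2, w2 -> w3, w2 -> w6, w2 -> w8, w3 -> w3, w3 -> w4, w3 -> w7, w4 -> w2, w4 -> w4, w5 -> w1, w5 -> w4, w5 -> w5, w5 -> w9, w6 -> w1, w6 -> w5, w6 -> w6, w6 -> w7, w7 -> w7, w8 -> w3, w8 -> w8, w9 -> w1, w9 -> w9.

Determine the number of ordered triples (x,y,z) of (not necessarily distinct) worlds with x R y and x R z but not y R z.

33

Enumerating: (w1,w3,w1), (w1,w3,w5), (w1,w3,w9), (w1,w5,w3), (w1,w9,w3), (w1,w9,w5), (w2,w3,w2), (w2,w3,w6), (w2,w3,w8), (w2,w6,w2), (w2,w6,w3), (w2,w6,w8), … and 21 more.
Total: 33.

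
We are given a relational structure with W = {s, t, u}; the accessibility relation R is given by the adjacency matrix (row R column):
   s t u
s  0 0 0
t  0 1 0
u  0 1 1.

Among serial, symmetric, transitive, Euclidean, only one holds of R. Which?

Serial: no — s has no R-successor.
Symmetric: no — u R t but not t R u.
Transitive: yes — every two-step R-path is closed by a direct edge.
Euclidean: no — u R t and u R u, but not t R u.
Only transitive holds.

transitive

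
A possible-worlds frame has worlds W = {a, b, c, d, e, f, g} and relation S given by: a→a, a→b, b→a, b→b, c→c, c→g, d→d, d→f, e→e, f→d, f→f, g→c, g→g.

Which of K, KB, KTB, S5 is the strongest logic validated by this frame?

S5

Symmetric (axiom B): yes — every pair in S has its reverse in S.
Reflexive (axiom T): yes — every world is S-related to itself.
Euclidean (axiom 5): yes — any two successors of a common world are S-related.
So F validates K, KB, KTB, S5. The strongest is S5.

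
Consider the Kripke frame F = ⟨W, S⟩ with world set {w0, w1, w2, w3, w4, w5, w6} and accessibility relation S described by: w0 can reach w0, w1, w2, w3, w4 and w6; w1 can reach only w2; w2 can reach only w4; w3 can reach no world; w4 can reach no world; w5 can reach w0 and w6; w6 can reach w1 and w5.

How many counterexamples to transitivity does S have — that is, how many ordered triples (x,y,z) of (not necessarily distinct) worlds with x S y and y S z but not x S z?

Enumerating: (w0,w6,w5), (w1,w2,w4), (w5,w0,w1), (w5,w0,w2), (w5,w0,w3), (w5,w0,w4), (w5,w6,w1), (w5,w6,w5), (w6,w1,w2), (w6,w5,w0), (w6,w5,w6).

11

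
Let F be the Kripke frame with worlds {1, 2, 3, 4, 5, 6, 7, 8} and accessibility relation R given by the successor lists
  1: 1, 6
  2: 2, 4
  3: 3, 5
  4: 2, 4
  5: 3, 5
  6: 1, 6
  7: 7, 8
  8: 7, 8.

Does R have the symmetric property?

Yes

Symmetric: yes — every pair in R has its reverse in R.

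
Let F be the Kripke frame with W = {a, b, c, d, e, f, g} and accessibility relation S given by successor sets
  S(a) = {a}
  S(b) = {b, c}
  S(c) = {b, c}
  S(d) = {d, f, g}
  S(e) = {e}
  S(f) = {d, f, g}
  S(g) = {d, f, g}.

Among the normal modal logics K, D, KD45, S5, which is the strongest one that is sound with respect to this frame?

S5

Serial (axiom D): yes — every world has a successor (e.g. a S a).
Euclidean (axiom 5): yes — any two successors of a common world are S-related.
Transitive (axiom 4): yes — every two-step S-path is closed by a direct edge.
Reflexive (axiom T): yes — every world is S-related to itself.
So F validates K, D, KD45, S5. The strongest is S5.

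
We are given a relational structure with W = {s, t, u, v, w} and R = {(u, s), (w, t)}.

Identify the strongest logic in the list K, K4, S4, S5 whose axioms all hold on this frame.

K4

Transitive (axiom 4): yes — every two-step R-path is closed by a direct edge.
Reflexive (axiom T): no — s is not related to itself.
Euclidean (axiom 5): no — u R s and u R s, but not s R s.
So F validates K, K4; S4 would additionally require R to be reflexive. The strongest is K4.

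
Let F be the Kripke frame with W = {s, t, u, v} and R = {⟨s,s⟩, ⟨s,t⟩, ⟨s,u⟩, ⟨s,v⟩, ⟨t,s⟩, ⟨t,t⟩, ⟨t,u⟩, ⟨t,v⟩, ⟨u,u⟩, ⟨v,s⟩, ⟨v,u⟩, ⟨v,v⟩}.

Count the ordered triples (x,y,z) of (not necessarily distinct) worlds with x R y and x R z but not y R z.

10

Enumerating: (s,u,s), (s,u,t), (s,u,v), (s,v,t), (t,u,s), (t,u,t), (t,u,v), (t,v,t), (v,u,s), (v,u,v).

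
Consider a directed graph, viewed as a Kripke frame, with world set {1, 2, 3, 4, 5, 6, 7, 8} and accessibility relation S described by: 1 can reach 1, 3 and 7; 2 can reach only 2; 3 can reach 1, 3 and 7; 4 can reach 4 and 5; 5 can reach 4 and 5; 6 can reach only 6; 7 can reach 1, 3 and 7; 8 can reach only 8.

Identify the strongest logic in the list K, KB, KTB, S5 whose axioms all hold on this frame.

S5

Symmetric (axiom B): yes — every pair in S has its reverse in S.
Reflexive (axiom T): yes — every world is S-related to itself.
Euclidean (axiom 5): yes — any two successors of a common world are S-related.
So F validates K, KB, KTB, S5. The strongest is S5.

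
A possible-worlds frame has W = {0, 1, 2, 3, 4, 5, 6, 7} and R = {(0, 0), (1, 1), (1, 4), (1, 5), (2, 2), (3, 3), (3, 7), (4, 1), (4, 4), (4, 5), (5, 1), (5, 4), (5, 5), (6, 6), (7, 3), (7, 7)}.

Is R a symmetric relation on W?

Yes

Symmetric: yes — every pair in R has its reverse in R.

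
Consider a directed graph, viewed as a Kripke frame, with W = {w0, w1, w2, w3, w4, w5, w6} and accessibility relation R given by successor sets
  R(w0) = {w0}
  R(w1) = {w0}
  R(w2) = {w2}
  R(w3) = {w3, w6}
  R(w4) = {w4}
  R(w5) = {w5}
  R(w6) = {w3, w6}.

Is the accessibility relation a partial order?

No

Reflexive: no — w1 is not related to itself.
Transitive: yes — every two-step R-path is closed by a direct edge.
Antisymmetric: no — w3 R w6 and w6 R w3 with w3 ≠ w6.
So R is not a partial order.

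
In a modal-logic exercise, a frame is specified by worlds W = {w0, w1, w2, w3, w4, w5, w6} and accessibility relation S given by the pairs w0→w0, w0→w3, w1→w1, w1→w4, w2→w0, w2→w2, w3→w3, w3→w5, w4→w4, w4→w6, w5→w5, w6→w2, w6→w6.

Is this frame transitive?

Transitive: no — w0 S w3 and w3 S w5, but not w0 S w5.

No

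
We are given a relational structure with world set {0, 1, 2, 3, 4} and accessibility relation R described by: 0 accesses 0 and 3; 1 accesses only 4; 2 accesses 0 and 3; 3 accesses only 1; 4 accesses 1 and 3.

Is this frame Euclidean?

Euclidean: no — 2 R 3 and 2 R 0, but not 3 R 0.

No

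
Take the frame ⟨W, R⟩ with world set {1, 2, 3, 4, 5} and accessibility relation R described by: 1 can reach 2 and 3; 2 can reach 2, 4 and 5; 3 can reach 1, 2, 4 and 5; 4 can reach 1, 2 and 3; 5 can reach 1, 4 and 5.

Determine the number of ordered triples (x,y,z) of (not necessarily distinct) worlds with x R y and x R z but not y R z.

21

Enumerating: (1,2,3), (1,3,3), (2,4,4), (2,4,5), (2,5,2), (3,1,1), (3,1,4), (3,1,5), (3,2,1), (3,4,4), (3,4,5), (3,5,2), … and 9 more.
Total: 21.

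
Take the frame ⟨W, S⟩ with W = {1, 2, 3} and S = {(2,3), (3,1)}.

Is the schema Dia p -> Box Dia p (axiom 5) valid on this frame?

Axiom 5 corresponds to the accessibility relation being Euclidean.
Euclidean: no — 2 S 3 and 2 S 3, but not 3 S 3.

No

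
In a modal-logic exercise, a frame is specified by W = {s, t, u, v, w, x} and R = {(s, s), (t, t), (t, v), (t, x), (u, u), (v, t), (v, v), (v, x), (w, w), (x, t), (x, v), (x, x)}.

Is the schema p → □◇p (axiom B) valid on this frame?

Yes

Axiom B corresponds to the accessibility relation being symmetric.
Symmetric: yes — every pair in R has its reverse in R.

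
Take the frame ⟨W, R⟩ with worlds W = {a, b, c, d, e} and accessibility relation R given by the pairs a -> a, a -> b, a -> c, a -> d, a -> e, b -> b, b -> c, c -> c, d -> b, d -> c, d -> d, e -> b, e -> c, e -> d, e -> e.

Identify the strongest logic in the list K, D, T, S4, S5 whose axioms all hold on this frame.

S4

Serial (axiom D): yes — every world has a successor (e.g. a R a).
Reflexive (axiom T): yes — every world is R-related to itself.
Transitive (axiom 4): yes — every two-step R-path is closed by a direct edge.
Euclidean (axiom 5): no — a R b and a R d, but not b R d.
So F validates K, D, T, S4; S5 would additionally require R to be Euclidean. The strongest is S4.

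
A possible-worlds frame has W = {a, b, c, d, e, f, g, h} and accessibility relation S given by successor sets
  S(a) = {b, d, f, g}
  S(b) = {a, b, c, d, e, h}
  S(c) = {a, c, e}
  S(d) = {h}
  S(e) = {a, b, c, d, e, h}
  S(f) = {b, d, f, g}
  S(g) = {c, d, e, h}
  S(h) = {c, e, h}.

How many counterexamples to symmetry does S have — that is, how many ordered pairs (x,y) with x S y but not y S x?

18

Enumerating: (a,d), (a,f), (a,g), (b,c), (b,d), (b,h), (c,a), (d,h), (e,a), (e,d), (f,b), (f,d), (f,g), (g,c), (g,d), (g,e), (g,h), (h,c).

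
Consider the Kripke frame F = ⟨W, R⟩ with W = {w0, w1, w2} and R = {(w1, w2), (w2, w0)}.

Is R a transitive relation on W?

Transitive: no — w1 R w2 and w2 R w0, but not w1 R w0.

No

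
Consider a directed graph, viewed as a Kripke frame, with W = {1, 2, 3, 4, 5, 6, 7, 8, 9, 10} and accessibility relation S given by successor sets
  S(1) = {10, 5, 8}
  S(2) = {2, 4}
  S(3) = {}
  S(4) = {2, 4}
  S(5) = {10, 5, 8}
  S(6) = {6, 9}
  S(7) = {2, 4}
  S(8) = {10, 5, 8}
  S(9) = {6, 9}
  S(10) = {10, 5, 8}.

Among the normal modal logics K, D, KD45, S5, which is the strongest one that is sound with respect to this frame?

K

Serial (axiom D): no — 3 has no S-successor.
Euclidean (axiom 5): yes — any two successors of a common world are S-related.
Transitive (axiom 4): yes — every two-step S-path is closed by a direct edge.
Reflexive (axiom T): no — 1 is not related to itself.
So F validates K; D would additionally require S to be serial. The strongest is K.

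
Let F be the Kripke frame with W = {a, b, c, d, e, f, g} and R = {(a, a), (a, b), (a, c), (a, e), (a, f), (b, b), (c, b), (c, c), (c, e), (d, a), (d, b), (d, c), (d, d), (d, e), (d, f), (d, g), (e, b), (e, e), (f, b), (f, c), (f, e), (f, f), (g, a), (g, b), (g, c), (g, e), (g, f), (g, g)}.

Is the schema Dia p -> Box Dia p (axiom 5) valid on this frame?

By correspondence theory, 5 is valid on a frame iff R is Euclidean.
Euclidean: no — a R b and a R c, but not b R c.

No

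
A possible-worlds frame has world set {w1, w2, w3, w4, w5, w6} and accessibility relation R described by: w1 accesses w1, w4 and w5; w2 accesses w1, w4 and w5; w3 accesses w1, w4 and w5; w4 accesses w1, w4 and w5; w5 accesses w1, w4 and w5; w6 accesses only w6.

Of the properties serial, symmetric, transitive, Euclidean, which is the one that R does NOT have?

symmetric

Serial: yes — every world has a successor (e.g. w1 R w1).
Symmetric: no — w2 R w1 but not w1 R w2.
Transitive: yes — every two-step R-path is closed by a direct edge.
Euclidean: yes — any two successors of a common world are R-related.
Only symmetric fails.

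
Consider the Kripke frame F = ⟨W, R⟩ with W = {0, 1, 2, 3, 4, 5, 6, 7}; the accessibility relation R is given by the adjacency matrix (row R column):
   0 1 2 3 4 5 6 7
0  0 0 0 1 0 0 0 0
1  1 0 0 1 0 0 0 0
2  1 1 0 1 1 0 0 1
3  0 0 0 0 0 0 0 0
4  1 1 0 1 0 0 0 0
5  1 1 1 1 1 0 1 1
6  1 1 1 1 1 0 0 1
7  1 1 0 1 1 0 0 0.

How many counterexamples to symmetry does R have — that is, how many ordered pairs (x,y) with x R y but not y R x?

Enumerating: (0,3), (1,0), (1,3), (2,0), (2,1), (2,3), (2,4), (2,7), (4,0), (4,1), (4,3), (5,0), … and 16 more.
Total: 28.

28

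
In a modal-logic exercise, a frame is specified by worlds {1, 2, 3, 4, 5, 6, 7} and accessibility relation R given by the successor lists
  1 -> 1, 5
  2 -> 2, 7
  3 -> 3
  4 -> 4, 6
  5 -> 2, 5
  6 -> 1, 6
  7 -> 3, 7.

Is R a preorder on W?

No

Reflexive: yes — every world is R-related to itself.
Transitive: no — 1 R 5 and 5 R 2, but not 1 R 2.
So R is not a preorder.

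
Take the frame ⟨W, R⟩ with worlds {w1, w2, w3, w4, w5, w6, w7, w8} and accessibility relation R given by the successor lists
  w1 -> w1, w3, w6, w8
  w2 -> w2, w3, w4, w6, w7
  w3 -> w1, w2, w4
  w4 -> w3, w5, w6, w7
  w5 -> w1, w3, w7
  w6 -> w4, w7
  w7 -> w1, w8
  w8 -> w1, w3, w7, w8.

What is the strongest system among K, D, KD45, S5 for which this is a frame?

Serial (axiom D): yes — every world has a successor (e.g. w1 R w1).
Euclidean (axiom 5): no — w1 R w3 and w1 R w6, but not w3 R w6.
Transitive (axiom 4): no — w1 R w3 and w3 R w2, but not w1 R w2.
Reflexive (axiom T): no — w3 is not related to itself.
So F validates K, D; KD45 would additionally require R to be Euclidean and transitive. The strongest is D.

D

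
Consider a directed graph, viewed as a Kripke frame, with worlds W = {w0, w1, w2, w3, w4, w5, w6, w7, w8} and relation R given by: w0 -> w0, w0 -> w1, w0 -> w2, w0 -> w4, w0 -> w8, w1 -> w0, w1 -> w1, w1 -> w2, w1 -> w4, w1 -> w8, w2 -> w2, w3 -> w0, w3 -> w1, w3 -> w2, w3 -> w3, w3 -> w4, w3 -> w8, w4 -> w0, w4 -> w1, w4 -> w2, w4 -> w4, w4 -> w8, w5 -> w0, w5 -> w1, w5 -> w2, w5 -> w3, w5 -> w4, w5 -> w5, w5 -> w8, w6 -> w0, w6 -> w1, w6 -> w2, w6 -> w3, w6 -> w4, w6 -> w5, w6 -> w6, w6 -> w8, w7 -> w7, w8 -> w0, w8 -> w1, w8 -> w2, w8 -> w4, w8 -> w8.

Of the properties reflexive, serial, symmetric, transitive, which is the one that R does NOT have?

Reflexive: yes — every world is R-related to itself.
Serial: yes — every world has a successor (e.g. w0 R w0).
Symmetric: no — w0 R w2 but not w2 R w0.
Transitive: yes — every two-step R-path is closed by a direct edge.
Only symmetric fails.

symmetric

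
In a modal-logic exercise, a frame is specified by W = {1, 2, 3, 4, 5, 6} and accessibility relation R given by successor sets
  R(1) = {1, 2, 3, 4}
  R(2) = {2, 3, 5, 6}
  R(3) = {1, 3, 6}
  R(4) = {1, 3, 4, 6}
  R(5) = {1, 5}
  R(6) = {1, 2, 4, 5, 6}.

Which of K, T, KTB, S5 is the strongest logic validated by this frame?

Reflexive (axiom T): yes — every world is R-related to itself.
Symmetric (axiom B): no — 1 R 2 but not 2 R 1.
Euclidean (axiom 5): no — 1 R 2 and 1 R 4, but not 2 R 4.
So F validates K, T; KTB would additionally require R to be symmetric. The strongest is T.

T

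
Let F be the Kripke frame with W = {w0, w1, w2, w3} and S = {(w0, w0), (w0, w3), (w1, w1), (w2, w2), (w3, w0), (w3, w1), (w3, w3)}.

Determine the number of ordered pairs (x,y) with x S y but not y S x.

Enumerating: (w3,w1).

1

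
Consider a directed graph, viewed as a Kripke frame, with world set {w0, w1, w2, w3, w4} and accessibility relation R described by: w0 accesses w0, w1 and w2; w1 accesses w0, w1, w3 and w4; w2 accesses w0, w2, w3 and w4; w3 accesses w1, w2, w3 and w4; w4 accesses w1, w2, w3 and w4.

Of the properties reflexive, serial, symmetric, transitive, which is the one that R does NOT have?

transitive

Reflexive: yes — every world is R-related to itself.
Serial: yes — every world has a successor (e.g. w0 R w0).
Symmetric: yes — every pair in R has its reverse in R.
Transitive: no — w0 R w1 and w1 R w3, but not w0 R w3.
Only transitive fails.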